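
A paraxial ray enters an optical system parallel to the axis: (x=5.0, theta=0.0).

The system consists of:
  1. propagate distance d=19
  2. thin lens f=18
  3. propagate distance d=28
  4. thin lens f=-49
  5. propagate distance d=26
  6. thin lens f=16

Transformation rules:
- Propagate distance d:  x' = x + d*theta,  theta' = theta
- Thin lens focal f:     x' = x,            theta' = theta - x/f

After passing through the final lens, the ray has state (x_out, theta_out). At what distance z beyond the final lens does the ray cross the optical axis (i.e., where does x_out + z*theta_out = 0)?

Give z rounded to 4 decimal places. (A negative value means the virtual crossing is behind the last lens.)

Initial: x=5.0000 theta=0.0000
After 1 (propagate distance d=19): x=5.0000 theta=0.0000
After 2 (thin lens f=18): x=5.0000 theta=-5/18 (≈-0.2778)
After 3 (propagate distance d=28): x=-25/9 (≈-2.7778) theta=-5/18 (≈-0.2778)
After 4 (thin lens f=-49): x=-25/9 (≈-2.7778) theta=-295/882 (≈-0.3345)
After 5 (propagate distance d=26): x=-5060/441 (≈-11.4739) theta=-295/882 (≈-0.3345)
After 6 (thin lens f=16): x=-5060/441 (≈-11.4739) theta=75/196 (≈0.3827)
z_focus = -x_out/theta_out = -(-5060/441)/(75/196) = 4048/135 ≈ 29.9852
Rounded to 4 decimal places: z = 29.9852

Answer: 29.9852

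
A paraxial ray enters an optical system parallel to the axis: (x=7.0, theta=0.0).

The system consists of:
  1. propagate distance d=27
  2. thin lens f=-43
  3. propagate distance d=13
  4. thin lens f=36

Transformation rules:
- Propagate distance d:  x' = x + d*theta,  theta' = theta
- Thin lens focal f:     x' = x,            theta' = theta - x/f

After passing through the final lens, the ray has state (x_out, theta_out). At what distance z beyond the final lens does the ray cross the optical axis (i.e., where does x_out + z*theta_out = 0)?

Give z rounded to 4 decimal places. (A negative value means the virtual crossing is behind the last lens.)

Answer: 100.8000

Derivation:
Initial: x=7.0000 theta=0.0000
After 1 (propagate distance d=27): x=7.0000 theta=0.0000
After 2 (thin lens f=-43): x=7.0000 theta=7/43 (≈0.1628)
After 3 (propagate distance d=13): x=392/43 (≈9.1163) theta=7/43 (≈0.1628)
After 4 (thin lens f=36): x=392/43 (≈9.1163) theta=-35/387 (≈-0.0904)
z_focus = -x_out/theta_out = -(392/43)/(-35/387) = 100.8000
Rounded to 4 decimal places: z = 100.8000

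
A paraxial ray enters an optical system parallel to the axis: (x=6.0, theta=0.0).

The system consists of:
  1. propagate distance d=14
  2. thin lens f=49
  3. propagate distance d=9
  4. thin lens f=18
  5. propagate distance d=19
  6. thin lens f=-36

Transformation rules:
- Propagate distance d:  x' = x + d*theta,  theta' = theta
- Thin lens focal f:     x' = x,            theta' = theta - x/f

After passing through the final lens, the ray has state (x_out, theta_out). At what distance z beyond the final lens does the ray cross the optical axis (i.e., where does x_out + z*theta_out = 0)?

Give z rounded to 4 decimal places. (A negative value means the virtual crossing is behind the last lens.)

Answer: -5.5676

Derivation:
Initial: x=6.0000 theta=0.0000
After 1 (propagate distance d=14): x=6.0000 theta=0.0000
After 2 (thin lens f=49): x=6.0000 theta=-6/49 (≈-0.1224)
After 3 (propagate distance d=9): x=240/49 (≈4.8980) theta=-6/49 (≈-0.1224)
After 4 (thin lens f=18): x=240/49 (≈4.8980) theta=-58/147 (≈-0.3946)
After 5 (propagate distance d=19): x=-382/147 (≈-2.5986) theta=-58/147 (≈-0.3946)
After 6 (thin lens f=-36): x=-382/147 (≈-2.5986) theta=-1235/2646 (≈-0.4667)
z_focus = -x_out/theta_out = -(-382/147)/(-1235/2646) = -6876/1235 ≈ -5.5676
Rounded to 4 decimal places: z = -5.5676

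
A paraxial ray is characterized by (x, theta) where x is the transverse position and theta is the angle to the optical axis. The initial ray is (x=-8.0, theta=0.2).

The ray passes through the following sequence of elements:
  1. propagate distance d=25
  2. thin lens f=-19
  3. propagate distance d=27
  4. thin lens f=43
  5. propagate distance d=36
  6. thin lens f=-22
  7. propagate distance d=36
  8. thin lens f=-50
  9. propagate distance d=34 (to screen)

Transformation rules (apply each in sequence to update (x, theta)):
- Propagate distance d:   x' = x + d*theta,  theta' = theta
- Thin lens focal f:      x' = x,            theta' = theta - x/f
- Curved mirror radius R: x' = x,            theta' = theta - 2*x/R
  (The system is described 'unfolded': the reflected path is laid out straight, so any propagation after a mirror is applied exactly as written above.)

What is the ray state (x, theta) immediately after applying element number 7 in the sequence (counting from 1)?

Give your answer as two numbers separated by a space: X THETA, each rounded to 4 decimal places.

Initial: x=-8.0000 theta=0.2000
After 1 (propagate distance d=25): x=-3.0000 theta=0.2000
After 2 (thin lens f=-19): x=-3.0000 theta=4/95 (≈0.0421)
After 3 (propagate distance d=27): x=-177/95 (≈-1.8632) theta=4/95 (≈0.0421)
After 4 (thin lens f=43): x=-177/95 (≈-1.8632) theta=349/4085 (≈0.0854)
After 5 (propagate distance d=36): x=4953/4085 (≈1.2125) theta=349/4085 (≈0.0854)
After 6 (thin lens f=-22): x=4953/4085 (≈1.2125) theta=12631/89870 (≈0.1405)
After 7 (propagate distance d=36): x=281841/44935 (≈6.2722) theta=12631/89870 (≈0.1405)
Rounded to 4 decimal places: x = 6.2722, theta = 0.1405

Answer: 6.2722 0.1405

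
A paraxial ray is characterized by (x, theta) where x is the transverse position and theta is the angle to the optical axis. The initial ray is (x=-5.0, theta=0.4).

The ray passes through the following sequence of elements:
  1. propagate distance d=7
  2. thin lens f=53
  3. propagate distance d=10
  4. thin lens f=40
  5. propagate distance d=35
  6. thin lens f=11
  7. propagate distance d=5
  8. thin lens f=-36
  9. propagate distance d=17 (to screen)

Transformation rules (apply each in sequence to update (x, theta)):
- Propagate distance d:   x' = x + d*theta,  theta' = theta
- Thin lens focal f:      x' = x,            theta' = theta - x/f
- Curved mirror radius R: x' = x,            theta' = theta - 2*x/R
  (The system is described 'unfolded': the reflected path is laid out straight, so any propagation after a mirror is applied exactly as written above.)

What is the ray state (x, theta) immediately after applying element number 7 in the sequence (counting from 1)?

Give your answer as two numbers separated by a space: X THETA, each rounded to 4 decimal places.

Answer: 10.5105 -1.0438

Derivation:
Initial: x=-5.0000 theta=0.4000
After 1 (propagate distance d=7): x=-2.2000 theta=0.4000
After 2 (thin lens f=53): x=-2.2000 theta=117/265 (≈0.4415)
After 3 (propagate distance d=10): x=587/265 (≈2.2151) theta=117/265 (≈0.4415)
After 4 (thin lens f=40): x=587/265 (≈2.2151) theta=4093/10600 (≈0.3861)
After 5 (propagate distance d=35): x=33347/2120 (≈15.7297) theta=4093/10600 (≈0.3861)
After 6 (thin lens f=11): x=33347/2120 (≈15.7297) theta=-15214/14575 (≈-1.0438)
After 7 (propagate distance d=5): x=49021/4664 (≈10.5105) theta=-15214/14575 (≈-1.0438)
Rounded to 4 decimal places: x = 10.5105, theta = -1.0438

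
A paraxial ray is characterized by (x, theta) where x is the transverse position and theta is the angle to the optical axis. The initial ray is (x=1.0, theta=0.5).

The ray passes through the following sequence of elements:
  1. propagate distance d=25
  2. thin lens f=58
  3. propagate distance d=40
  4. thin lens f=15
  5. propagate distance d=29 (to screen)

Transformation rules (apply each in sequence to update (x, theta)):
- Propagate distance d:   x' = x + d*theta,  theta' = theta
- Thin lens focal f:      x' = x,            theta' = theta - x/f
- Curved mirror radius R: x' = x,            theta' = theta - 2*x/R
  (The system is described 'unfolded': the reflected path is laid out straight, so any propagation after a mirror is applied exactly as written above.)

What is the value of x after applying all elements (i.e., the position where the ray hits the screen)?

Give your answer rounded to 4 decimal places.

Initial: x=1.0000 theta=0.5000
After 1 (propagate distance d=25): x=13.5000 theta=0.5000
After 2 (thin lens f=58): x=13.5000 theta=31/116 (≈0.2672)
After 3 (propagate distance d=40): x=1403/58 (≈24.1897) theta=31/116 (≈0.2672)
After 4 (thin lens f=15): x=1403/58 (≈24.1897) theta=-2341/1740 (≈-1.3454)
After 5 (propagate distance d=29 (to screen)): x=-25799/1740 (≈-14.8270) theta=-2341/1740 (≈-1.3454)
Rounded to 4 decimal places: x = -14.8270

Answer: -14.8270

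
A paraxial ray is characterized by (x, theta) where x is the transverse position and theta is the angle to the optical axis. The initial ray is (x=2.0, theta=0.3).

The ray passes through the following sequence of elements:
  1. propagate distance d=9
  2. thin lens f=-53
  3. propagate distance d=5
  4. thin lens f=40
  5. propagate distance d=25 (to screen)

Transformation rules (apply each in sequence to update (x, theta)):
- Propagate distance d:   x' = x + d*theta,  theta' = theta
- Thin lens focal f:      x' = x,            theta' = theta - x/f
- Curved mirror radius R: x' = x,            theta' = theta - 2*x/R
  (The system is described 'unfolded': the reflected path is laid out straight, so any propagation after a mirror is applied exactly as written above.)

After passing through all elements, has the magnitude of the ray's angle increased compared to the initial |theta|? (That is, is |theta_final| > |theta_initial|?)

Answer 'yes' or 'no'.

Answer: no

Derivation:
Initial: x=2.0000 theta=0.3000
After 1 (propagate distance d=9): x=4.7000 theta=0.3000
After 2 (thin lens f=-53): x=4.7000 theta=103/265 (≈0.3887)
After 3 (propagate distance d=5): x=3521/530 (≈6.6434) theta=103/265 (≈0.3887)
After 4 (thin lens f=40): x=3521/530 (≈6.6434) theta=4719/21200 (≈0.2226)
After 5 (propagate distance d=25 (to screen)): x=51763/4240 (≈12.2083) theta=4719/21200 (≈0.2226)
|theta_initial|=0.3000 |theta_final|=4719/21200 (≈0.2226) -> not increased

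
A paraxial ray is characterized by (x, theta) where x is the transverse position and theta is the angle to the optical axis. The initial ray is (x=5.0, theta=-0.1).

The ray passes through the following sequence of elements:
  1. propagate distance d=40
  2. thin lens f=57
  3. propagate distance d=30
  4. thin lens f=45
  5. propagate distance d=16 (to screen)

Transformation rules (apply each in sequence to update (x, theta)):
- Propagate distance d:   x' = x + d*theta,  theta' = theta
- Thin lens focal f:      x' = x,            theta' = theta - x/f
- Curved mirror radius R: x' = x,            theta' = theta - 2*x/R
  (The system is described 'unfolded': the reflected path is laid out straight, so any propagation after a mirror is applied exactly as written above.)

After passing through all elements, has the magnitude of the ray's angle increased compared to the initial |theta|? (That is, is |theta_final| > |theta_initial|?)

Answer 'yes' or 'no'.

Initial: x=5.0000 theta=-0.1000
After 1 (propagate distance d=40): x=1.0000 theta=-0.1000
After 2 (thin lens f=57): x=1.0000 theta=-67/570 (≈-0.1175)
After 3 (propagate distance d=30): x=-48/19 (≈-2.5263) theta=-67/570 (≈-0.1175)
After 4 (thin lens f=45): x=-48/19 (≈-2.5263) theta=-7/114 (≈-0.0614)
After 5 (propagate distance d=16 (to screen)): x=-200/57 (≈-3.5088) theta=-7/114 (≈-0.0614)
|theta_initial|=0.1000 |theta_final|=7/114 (≈0.0614) -> not increased

Answer: no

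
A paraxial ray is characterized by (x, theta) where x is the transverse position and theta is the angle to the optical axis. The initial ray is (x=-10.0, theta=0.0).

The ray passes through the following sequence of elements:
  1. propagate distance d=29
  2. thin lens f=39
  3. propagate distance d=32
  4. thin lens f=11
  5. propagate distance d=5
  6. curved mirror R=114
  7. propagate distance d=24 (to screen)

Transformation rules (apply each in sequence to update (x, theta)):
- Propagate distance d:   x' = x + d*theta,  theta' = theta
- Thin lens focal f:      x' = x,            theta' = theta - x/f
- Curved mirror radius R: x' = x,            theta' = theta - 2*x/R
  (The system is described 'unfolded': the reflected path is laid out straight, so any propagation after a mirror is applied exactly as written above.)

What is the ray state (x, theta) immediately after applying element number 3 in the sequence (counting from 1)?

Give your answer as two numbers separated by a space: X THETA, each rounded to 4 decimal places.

Initial: x=-10.0000 theta=0.0000
After 1 (propagate distance d=29): x=-10.0000 theta=0.0000
After 2 (thin lens f=39): x=-10.0000 theta=10/39 (≈0.2564)
After 3 (propagate distance d=32): x=-70/39 (≈-1.7949) theta=10/39 (≈0.2564)
Rounded to 4 decimal places: x = -1.7949, theta = 0.2564

Answer: -1.7949 0.2564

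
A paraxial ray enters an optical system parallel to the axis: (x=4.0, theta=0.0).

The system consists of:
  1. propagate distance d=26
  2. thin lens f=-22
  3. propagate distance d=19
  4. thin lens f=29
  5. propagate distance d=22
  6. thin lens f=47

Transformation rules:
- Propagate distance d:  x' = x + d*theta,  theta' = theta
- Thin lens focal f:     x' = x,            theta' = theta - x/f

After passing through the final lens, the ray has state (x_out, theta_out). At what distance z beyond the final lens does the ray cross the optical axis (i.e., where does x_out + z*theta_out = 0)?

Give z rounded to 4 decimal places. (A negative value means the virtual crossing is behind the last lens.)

Initial: x=4.0000 theta=0.0000
After 1 (propagate distance d=26): x=4.0000 theta=0.0000
After 2 (thin lens f=-22): x=4.0000 theta=2/11 (≈0.1818)
After 3 (propagate distance d=19): x=82/11 (≈7.4545) theta=2/11 (≈0.1818)
After 4 (thin lens f=29): x=82/11 (≈7.4545) theta=-24/319 (≈-0.0752)
After 5 (propagate distance d=22): x=1850/319 (≈5.7994) theta=-24/319 (≈-0.0752)
After 6 (thin lens f=47): x=1850/319 (≈5.7994) theta=-2978/14993 (≈-0.1986)
z_focus = -x_out/theta_out = -(1850/319)/(-2978/14993) = 43475/1489 ≈ 29.1974
Rounded to 4 decimal places: z = 29.1974

Answer: 29.1974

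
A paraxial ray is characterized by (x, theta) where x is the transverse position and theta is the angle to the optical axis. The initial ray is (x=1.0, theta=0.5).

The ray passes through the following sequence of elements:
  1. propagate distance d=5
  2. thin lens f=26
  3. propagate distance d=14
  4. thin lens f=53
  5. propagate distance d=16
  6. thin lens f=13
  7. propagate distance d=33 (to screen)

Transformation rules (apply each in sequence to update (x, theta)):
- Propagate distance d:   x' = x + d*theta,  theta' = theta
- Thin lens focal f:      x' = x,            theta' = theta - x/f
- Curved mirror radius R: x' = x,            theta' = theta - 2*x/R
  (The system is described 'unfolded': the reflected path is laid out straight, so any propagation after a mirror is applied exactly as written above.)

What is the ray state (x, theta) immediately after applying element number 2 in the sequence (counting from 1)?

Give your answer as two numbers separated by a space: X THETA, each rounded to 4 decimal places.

Answer: 3.5000 0.3654

Derivation:
Initial: x=1.0000 theta=0.5000
After 1 (propagate distance d=5): x=3.5000 theta=0.5000
After 2 (thin lens f=26): x=3.5000 theta=19/52 (≈0.3654)
Rounded to 4 decimal places: x = 3.5000, theta = 0.3654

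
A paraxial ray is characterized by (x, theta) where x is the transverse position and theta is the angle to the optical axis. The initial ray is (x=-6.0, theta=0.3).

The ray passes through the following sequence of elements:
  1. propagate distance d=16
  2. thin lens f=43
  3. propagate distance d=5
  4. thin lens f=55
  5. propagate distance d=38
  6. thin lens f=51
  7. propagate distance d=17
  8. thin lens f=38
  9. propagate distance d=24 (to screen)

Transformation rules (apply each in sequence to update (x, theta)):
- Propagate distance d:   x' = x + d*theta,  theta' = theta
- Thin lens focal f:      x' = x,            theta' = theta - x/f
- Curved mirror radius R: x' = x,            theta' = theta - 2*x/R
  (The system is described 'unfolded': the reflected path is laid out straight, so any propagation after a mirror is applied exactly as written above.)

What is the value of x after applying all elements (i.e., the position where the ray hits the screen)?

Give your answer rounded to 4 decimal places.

Answer: 6.8478

Derivation:
Initial: x=-6.0000 theta=0.3000
After 1 (propagate distance d=16): x=-1.2000 theta=0.3000
After 2 (thin lens f=43): x=-1.2000 theta=141/430 (≈0.3279)
After 3 (propagate distance d=5): x=189/430 (≈0.4395) theta=141/430 (≈0.3279)
After 4 (thin lens f=55): x=189/430 (≈0.4395) theta=3783/11825 (≈0.3199)
After 5 (propagate distance d=38): x=297903/23650 (≈12.5963) theta=3783/11825 (≈0.3199)
After 6 (thin lens f=51): x=297903/23650 (≈12.5963) theta=29321/402050 (≈0.0729)
After 7 (propagate distance d=17): x=163612/11825 (≈13.8361) theta=29321/402050 (≈0.0729)
After 8 (thin lens f=38): x=163612/11825 (≈13.8361) theta=-444861/1527790 (≈-0.2912)
After 9 (propagate distance d=24 (to screen)): x=26155016/3819475 (≈6.8478) theta=-444861/1527790 (≈-0.2912)
Rounded to 4 decimal places: x = 6.8478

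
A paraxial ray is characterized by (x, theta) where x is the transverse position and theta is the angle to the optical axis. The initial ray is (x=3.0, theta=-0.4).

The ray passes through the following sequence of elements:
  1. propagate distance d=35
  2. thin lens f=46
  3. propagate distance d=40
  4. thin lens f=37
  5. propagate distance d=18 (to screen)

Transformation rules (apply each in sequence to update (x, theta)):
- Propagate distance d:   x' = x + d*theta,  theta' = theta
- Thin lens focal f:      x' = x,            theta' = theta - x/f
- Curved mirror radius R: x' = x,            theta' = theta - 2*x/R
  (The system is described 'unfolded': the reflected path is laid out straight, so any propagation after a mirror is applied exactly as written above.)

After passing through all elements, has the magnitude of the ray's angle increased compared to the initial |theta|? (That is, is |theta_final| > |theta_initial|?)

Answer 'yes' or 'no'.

Answer: no

Derivation:
Initial: x=3.0000 theta=-0.4000
After 1 (propagate distance d=35): x=-11.0000 theta=-0.4000
After 2 (thin lens f=46): x=-11.0000 theta=-37/230 (≈-0.1609)
After 3 (propagate distance d=40): x=-401/23 (≈-17.4348) theta=-37/230 (≈-0.1609)
After 4 (thin lens f=37): x=-401/23 (≈-17.4348) theta=2641/8510 (≈0.3103)
After 5 (propagate distance d=18 (to screen)): x=-2192/185 (≈-11.8486) theta=2641/8510 (≈0.3103)
|theta_initial|=0.4000 |theta_final|=2641/8510 (≈0.3103) -> not increased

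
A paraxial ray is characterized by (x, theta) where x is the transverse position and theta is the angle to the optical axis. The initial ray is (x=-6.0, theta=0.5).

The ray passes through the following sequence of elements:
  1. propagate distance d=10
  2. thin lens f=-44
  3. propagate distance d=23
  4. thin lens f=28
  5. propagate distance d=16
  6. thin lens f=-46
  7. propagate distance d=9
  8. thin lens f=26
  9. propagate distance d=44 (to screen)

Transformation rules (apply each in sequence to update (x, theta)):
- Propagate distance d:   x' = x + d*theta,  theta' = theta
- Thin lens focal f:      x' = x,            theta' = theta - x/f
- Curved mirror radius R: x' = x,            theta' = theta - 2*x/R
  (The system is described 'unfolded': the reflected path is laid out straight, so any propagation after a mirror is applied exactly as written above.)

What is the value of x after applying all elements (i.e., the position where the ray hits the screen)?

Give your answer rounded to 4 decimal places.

Answer: 6.1017

Derivation:
Initial: x=-6.0000 theta=0.5000
After 1 (propagate distance d=10): x=-1.0000 theta=0.5000
After 2 (thin lens f=-44): x=-1.0000 theta=21/44 (≈0.4773)
After 3 (propagate distance d=23): x=439/44 (≈9.9773) theta=21/44 (≈0.4773)
After 4 (thin lens f=28): x=439/44 (≈9.9773) theta=149/1232 (≈0.1209)
After 5 (propagate distance d=16): x=3669/308 (≈11.9123) theta=149/1232 (≈0.1209)
After 6 (thin lens f=-46): x=3669/308 (≈11.9123) theta=10765/28336 (≈0.3799)
After 7 (propagate distance d=9): x=434433/28336 (≈15.3315) theta=10765/28336 (≈0.3799)
After 8 (thin lens f=26): x=434433/28336 (≈15.3315) theta=-154543/736736 (≈-0.2098)
After 9 (propagate distance d=44 (to screen)): x=2247683/368368 (≈6.1017) theta=-154543/736736 (≈-0.2098)
Rounded to 4 decimal places: x = 6.1017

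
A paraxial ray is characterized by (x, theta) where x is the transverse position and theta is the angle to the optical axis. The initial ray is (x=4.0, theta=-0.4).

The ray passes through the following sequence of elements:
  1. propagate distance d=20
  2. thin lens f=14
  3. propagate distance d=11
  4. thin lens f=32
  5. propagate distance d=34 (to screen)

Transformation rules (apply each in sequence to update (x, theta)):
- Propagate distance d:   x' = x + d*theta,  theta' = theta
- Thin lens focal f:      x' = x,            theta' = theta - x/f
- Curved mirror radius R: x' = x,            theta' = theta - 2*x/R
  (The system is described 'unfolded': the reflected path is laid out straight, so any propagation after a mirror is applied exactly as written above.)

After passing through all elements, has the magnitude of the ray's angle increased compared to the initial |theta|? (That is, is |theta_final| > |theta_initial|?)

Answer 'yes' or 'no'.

Initial: x=4.0000 theta=-0.4000
After 1 (propagate distance d=20): x=-4.0000 theta=-0.4000
After 2 (thin lens f=14): x=-4.0000 theta=-4/35 (≈-0.1143)
After 3 (propagate distance d=11): x=-184/35 (≈-5.2571) theta=-4/35 (≈-0.1143)
After 4 (thin lens f=32): x=-184/35 (≈-5.2571) theta=0.0500
After 5 (propagate distance d=34 (to screen)): x=-249/70 (≈-3.5571) theta=0.0500
|theta_initial|=0.4000 |theta_final|=0.0500 -> not increased

Answer: no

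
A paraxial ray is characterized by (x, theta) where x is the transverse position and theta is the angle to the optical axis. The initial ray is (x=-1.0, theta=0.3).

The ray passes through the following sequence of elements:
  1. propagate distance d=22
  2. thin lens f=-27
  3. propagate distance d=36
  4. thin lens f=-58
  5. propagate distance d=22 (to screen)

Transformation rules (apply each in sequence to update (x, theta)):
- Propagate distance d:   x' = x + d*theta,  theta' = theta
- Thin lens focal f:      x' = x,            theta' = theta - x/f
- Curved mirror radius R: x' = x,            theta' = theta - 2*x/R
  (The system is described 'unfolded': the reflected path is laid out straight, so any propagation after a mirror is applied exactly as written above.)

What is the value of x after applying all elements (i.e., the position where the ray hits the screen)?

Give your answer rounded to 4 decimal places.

Initial: x=-1.0000 theta=0.3000
After 1 (propagate distance d=22): x=5.6000 theta=0.3000
After 2 (thin lens f=-27): x=5.6000 theta=137/270 (≈0.5074)
After 3 (propagate distance d=36): x=358/15 (≈23.8667) theta=137/270 (≈0.5074)
After 4 (thin lens f=-58): x=358/15 (≈23.8667) theta=1439/1566 (≈0.9189)
After 5 (propagate distance d=22 (to screen)): x=172583/3915 (≈44.0825) theta=1439/1566 (≈0.9189)
Rounded to 4 decimal places: x = 44.0825

Answer: 44.0825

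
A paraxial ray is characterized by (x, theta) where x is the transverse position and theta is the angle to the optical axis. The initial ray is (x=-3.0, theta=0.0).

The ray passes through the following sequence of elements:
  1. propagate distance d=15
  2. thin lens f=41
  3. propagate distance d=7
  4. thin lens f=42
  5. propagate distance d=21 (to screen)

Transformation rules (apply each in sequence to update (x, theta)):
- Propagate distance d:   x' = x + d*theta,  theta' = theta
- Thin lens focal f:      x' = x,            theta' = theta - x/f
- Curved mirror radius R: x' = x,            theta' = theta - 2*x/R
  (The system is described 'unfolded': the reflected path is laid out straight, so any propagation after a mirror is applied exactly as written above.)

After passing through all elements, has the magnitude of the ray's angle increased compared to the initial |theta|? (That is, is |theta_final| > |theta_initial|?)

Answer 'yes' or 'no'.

Initial: x=-3.0000 theta=0.0000
After 1 (propagate distance d=15): x=-3.0000 theta=0.0000
After 2 (thin lens f=41): x=-3.0000 theta=3/41 (≈0.0732)
After 3 (propagate distance d=7): x=-102/41 (≈-2.4878) theta=3/41 (≈0.0732)
After 4 (thin lens f=42): x=-102/41 (≈-2.4878) theta=38/287 (≈0.1324)
After 5 (propagate distance d=21 (to screen)): x=12/41 (≈0.2927) theta=38/287 (≈0.1324)
|theta_initial|=0.0000 |theta_final|=38/287 (≈0.1324) -> increased

Answer: yes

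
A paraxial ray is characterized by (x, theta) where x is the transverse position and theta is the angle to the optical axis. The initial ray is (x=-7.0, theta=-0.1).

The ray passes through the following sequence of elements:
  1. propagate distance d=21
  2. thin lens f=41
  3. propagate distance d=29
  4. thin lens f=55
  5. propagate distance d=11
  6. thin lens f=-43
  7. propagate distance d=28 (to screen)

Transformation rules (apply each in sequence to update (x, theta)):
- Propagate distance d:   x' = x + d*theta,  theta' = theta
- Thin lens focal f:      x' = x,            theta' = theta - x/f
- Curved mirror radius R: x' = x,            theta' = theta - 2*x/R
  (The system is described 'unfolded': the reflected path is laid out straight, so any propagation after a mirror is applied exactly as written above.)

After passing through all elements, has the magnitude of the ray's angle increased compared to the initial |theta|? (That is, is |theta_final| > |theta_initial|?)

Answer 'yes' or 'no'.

Initial: x=-7.0000 theta=-0.1000
After 1 (propagate distance d=21): x=-9.1000 theta=-0.1000
After 2 (thin lens f=41): x=-9.1000 theta=5/41 (≈0.1220)
After 3 (propagate distance d=29): x=-2281/410 (≈-5.5634) theta=5/41 (≈0.1220)
After 4 (thin lens f=55): x=-2281/410 (≈-5.5634) theta=5031/22550 (≈0.2231)
After 5 (propagate distance d=11): x=-3187/1025 (≈-3.1093) theta=5031/22550 (≈0.2231)
After 6 (thin lens f=-43): x=-3187/1025 (≈-3.1093) theta=146219/969650 (≈0.1508)
After 7 (propagate distance d=28 (to screen)): x=107923/96965 (≈1.1130) theta=146219/969650 (≈0.1508)
|theta_initial|=0.1000 |theta_final|=146219/969650 (≈0.1508) -> increased

Answer: yes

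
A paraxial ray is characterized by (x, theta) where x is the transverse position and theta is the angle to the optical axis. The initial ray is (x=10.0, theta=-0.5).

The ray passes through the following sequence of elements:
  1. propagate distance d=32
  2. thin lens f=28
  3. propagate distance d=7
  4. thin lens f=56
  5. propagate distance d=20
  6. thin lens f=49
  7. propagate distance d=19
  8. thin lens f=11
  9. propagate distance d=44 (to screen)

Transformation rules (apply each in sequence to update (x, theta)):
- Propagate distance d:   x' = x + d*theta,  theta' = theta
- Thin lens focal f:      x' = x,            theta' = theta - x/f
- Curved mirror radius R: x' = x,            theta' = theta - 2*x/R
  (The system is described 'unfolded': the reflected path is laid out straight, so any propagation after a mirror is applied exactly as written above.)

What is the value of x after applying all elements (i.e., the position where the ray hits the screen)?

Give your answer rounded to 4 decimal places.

Answer: 31.5481

Derivation:
Initial: x=10.0000 theta=-0.5000
After 1 (propagate distance d=32): x=-6.0000 theta=-0.5000
After 2 (thin lens f=28): x=-6.0000 theta=-2/7 (≈-0.2857)
After 3 (propagate distance d=7): x=-8.0000 theta=-2/7 (≈-0.2857)
After 4 (thin lens f=56): x=-8.0000 theta=-1/7 (≈-0.1429)
After 5 (propagate distance d=20): x=-76/7 (≈-10.8571) theta=-1/7 (≈-0.1429)
After 6 (thin lens f=49): x=-76/7 (≈-10.8571) theta=27/343 (≈0.0787)
After 7 (propagate distance d=19): x=-3211/343 (≈-9.3615) theta=27/343 (≈0.0787)
After 8 (thin lens f=11): x=-3211/343 (≈-9.3615) theta=3508/3773 (≈0.9298)
After 9 (propagate distance d=44 (to screen)): x=10821/343 (≈31.5481) theta=3508/3773 (≈0.9298)
Rounded to 4 decimal places: x = 31.5481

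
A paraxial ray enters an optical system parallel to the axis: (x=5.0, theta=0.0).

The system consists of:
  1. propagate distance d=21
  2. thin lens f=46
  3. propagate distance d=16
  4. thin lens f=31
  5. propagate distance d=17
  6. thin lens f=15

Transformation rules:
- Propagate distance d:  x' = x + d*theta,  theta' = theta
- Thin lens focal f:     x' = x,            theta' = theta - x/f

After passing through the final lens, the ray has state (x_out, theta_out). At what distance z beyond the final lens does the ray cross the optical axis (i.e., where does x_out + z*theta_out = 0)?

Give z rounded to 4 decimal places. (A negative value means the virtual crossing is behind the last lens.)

Initial: x=5.0000 theta=0.0000
After 1 (propagate distance d=21): x=5.0000 theta=0.0000
After 2 (thin lens f=46): x=5.0000 theta=-5/46 (≈-0.1087)
After 3 (propagate distance d=16): x=75/23 (≈3.2609) theta=-5/46 (≈-0.1087)
After 4 (thin lens f=31): x=75/23 (≈3.2609) theta=-305/1426 (≈-0.2139)
After 5 (propagate distance d=17): x=-535/1426 (≈-0.3752) theta=-305/1426 (≈-0.2139)
After 6 (thin lens f=15): x=-535/1426 (≈-0.3752) theta=-404/2139 (≈-0.1889)
z_focus = -x_out/theta_out = -(-535/1426)/(-404/2139) = -1605/808 ≈ -1.9864
Rounded to 4 decimal places: z = -1.9864

Answer: -1.9864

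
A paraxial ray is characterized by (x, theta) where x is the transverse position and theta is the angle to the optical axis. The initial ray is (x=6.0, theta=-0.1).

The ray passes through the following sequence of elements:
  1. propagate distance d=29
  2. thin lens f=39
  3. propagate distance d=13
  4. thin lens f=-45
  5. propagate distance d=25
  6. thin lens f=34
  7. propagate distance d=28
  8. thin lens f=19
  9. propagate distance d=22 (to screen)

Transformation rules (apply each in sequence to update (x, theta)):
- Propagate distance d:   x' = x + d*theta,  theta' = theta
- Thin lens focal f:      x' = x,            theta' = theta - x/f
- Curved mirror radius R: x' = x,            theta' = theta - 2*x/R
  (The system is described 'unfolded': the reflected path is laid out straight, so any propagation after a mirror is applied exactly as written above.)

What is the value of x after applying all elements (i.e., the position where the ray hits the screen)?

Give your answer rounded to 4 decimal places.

Initial: x=6.0000 theta=-0.1000
After 1 (propagate distance d=29): x=3.1000 theta=-0.1000
After 2 (thin lens f=39): x=3.1000 theta=-7/39 (≈-0.1795)
After 3 (propagate distance d=13): x=23/30 (≈0.7667) theta=-7/39 (≈-0.1795)
After 4 (thin lens f=-45): x=23/30 (≈0.7667) theta=-2851/17550 (≈-0.1625)
After 5 (propagate distance d=25): x=-5782/1755 (≈-3.2946) theta=-2851/17550 (≈-0.1625)
After 6 (thin lens f=34): x=-5782/1755 (≈-3.2946) theta=-2173/33150 (≈-0.0656)
After 7 (propagate distance d=28): x=-765268/149175 (≈-5.1300) theta=-2173/33150 (≈-0.0656)
After 8 (thin lens f=19): x=-765268/149175 (≈-5.1300) theta=1158953/5668650 (≈0.2044)
After 9 (propagate distance d=22 (to screen)): x=-597203/944775 (≈-0.6321) theta=1158953/5668650 (≈0.2044)
Rounded to 4 decimal places: x = -0.6321

Answer: -0.6321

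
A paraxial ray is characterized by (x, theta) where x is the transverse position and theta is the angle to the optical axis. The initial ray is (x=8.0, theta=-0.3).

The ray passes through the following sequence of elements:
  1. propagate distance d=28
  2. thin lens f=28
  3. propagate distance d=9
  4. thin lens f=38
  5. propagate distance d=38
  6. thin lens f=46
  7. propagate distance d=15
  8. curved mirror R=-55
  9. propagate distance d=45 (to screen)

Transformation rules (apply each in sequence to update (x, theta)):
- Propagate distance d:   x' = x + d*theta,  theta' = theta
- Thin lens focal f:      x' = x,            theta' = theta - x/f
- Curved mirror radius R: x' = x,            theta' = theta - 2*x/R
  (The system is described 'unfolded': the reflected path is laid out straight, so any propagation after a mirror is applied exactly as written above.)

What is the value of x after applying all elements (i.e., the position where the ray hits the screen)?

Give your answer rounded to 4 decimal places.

Initial: x=8.0000 theta=-0.3000
After 1 (propagate distance d=28): x=-0.4000 theta=-0.3000
After 2 (thin lens f=28): x=-0.4000 theta=-2/7 (≈-0.2857)
After 3 (propagate distance d=9): x=-104/35 (≈-2.9714) theta=-2/7 (≈-0.2857)
After 4 (thin lens f=38): x=-104/35 (≈-2.9714) theta=-138/665 (≈-0.2075)
After 5 (propagate distance d=38): x=-76/7 (≈-10.8571) theta=-138/665 (≈-0.2075)
After 6 (thin lens f=46): x=-76/7 (≈-10.8571) theta=436/15295 (≈0.0285)
After 7 (propagate distance d=15): x=-31904/3059 (≈-10.4296) theta=436/15295 (≈0.0285)
After 8 (curved mirror R=-55): x=-31904/3059 (≈-10.4296) theta=-59012/168245 (≈-0.3508)
After 9 (propagate distance d=45 (to screen)): x=-882052/33649 (≈-26.2133) theta=-59012/168245 (≈-0.3508)
Rounded to 4 decimal places: x = -26.2133

Answer: -26.2133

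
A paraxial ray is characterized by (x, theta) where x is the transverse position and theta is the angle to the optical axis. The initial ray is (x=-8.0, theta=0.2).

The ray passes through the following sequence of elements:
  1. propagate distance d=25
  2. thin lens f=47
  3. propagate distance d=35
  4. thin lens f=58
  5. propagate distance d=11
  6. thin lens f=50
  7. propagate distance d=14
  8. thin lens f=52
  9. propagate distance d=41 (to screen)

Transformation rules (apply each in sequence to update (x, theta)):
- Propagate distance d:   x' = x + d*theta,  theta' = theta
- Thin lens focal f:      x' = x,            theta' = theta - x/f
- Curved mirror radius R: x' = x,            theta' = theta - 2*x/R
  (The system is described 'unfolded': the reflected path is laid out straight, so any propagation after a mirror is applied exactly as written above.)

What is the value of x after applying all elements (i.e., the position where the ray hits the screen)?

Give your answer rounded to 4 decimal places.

Answer: 1.5625

Derivation:
Initial: x=-8.0000 theta=0.2000
After 1 (propagate distance d=25): x=-3.0000 theta=0.2000
After 2 (thin lens f=47): x=-3.0000 theta=62/235 (≈0.2638)
After 3 (propagate distance d=35): x=293/47 (≈6.2340) theta=62/235 (≈0.2638)
After 4 (thin lens f=58): x=293/47 (≈6.2340) theta=2131/13630 (≈0.1563)
After 5 (propagate distance d=11): x=108411/13630 (≈7.9539) theta=2131/13630 (≈0.1563)
After 6 (thin lens f=50): x=108411/13630 (≈7.9539) theta=-1861/681500 (≈-0.0027)
After 7 (propagate distance d=14): x=1348624/170375 (≈7.9156) theta=-1861/681500 (≈-0.0027)
After 8 (thin lens f=52): x=1348624/170375 (≈7.9156) theta=-1372817/8859500 (≈-0.1550)
After 9 (propagate distance d=41 (to screen)): x=13842951/8859500 (≈1.5625) theta=-1372817/8859500 (≈-0.1550)
Rounded to 4 decimal places: x = 1.5625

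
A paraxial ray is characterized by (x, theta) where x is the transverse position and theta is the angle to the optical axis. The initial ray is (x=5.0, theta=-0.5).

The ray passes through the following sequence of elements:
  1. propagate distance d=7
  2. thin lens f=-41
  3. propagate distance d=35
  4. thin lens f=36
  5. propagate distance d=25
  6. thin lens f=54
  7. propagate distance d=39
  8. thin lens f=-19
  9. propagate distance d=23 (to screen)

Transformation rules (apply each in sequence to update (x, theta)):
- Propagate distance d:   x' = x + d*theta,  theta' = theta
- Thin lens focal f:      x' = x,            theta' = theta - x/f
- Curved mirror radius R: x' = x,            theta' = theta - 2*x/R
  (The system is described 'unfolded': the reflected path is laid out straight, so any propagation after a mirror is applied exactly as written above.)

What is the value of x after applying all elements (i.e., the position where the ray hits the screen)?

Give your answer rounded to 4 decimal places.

Answer: -8.9816

Derivation:
Initial: x=5.0000 theta=-0.5000
After 1 (propagate distance d=7): x=1.5000 theta=-0.5000
After 2 (thin lens f=-41): x=1.5000 theta=-19/41 (≈-0.4634)
After 3 (propagate distance d=35): x=-1207/82 (≈-14.7195) theta=-19/41 (≈-0.4634)
After 4 (thin lens f=36): x=-1207/82 (≈-14.7195) theta=-161/2952 (≈-0.0545)
After 5 (propagate distance d=25): x=-47477/2952 (≈-16.0830) theta=-161/2952 (≈-0.0545)
After 6 (thin lens f=54): x=-47477/2952 (≈-16.0830) theta=38783/159408 (≈0.2433)
After 7 (propagate distance d=39): x=-350407/53136 (≈-6.5945) theta=38783/159408 (≈0.2433)
After 8 (thin lens f=-19): x=-350407/53136 (≈-6.5945) theta=-39293/378594 (≈-0.1038)
After 9 (propagate distance d=23 (to screen)): x=-27203111/3028752 (≈-8.9816) theta=-39293/378594 (≈-0.1038)
Rounded to 4 decimal places: x = -8.9816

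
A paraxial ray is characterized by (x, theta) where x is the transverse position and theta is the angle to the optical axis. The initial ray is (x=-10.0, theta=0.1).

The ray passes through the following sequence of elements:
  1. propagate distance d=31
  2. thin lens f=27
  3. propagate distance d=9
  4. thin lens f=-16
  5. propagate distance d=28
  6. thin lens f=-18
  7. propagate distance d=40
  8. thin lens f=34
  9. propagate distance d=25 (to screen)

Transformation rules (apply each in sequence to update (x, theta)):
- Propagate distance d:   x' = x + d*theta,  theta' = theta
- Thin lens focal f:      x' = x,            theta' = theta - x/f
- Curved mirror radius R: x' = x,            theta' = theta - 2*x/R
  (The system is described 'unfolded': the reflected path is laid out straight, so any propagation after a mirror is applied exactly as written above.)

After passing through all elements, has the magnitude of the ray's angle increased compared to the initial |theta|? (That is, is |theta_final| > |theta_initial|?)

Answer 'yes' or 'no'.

Initial: x=-10.0000 theta=0.1000
After 1 (propagate distance d=31): x=-6.9000 theta=0.1000
After 2 (thin lens f=27): x=-6.9000 theta=16/45 (≈0.3556)
After 3 (propagate distance d=9): x=-3.7000 theta=16/45 (≈0.3556)
After 4 (thin lens f=-16): x=-3.7000 theta=179/1440 (≈0.1243)
After 5 (propagate distance d=28): x=-79/360 (≈-0.2194) theta=179/1440 (≈0.1243)
After 6 (thin lens f=-18): x=-79/360 (≈-0.2194) theta=1453/12960 (≈0.1121)
After 7 (propagate distance d=40): x=13819/3240 (≈4.2651) theta=1453/12960 (≈0.1121)
After 8 (thin lens f=34): x=13819/3240 (≈4.2651) theta=-979/73440 (≈-0.0133)
After 9 (propagate distance d=25 (to screen)): x=866267/220320 (≈3.9319) theta=-979/73440 (≈-0.0133)
|theta_initial|=0.1000 |theta_final|=979/73440 (≈0.0133) -> not increased

Answer: no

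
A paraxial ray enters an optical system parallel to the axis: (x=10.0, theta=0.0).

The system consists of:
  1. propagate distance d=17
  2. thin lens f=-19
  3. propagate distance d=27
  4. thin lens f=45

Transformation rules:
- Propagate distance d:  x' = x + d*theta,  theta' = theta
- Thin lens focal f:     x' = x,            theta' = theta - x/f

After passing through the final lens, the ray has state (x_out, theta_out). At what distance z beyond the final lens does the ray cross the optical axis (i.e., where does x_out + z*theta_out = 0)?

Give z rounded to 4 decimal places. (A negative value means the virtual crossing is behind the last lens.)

Answer: 2070.0000

Derivation:
Initial: x=10.0000 theta=0.0000
After 1 (propagate distance d=17): x=10.0000 theta=0.0000
After 2 (thin lens f=-19): x=10.0000 theta=10/19 (≈0.5263)
After 3 (propagate distance d=27): x=460/19 (≈24.2105) theta=10/19 (≈0.5263)
After 4 (thin lens f=45): x=460/19 (≈24.2105) theta=-2/171 (≈-0.0117)
z_focus = -x_out/theta_out = -(460/19)/(-2/171) = 2070.0000
Rounded to 4 decimal places: z = 2070.0000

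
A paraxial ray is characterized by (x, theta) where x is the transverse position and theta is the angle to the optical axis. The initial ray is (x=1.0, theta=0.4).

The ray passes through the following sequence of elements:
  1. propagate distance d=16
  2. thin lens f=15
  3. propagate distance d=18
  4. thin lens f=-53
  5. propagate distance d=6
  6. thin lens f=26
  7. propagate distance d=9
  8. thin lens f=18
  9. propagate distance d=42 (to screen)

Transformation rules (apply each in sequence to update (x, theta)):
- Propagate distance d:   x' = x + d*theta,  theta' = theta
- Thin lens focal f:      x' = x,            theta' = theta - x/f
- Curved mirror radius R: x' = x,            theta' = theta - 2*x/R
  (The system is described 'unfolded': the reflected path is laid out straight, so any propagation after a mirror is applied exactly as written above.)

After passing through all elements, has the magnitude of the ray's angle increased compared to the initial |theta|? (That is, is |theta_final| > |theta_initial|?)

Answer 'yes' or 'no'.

Answer: yes

Derivation:
Initial: x=1.0000 theta=0.4000
After 1 (propagate distance d=16): x=7.4000 theta=0.4000
After 2 (thin lens f=15): x=7.4000 theta=-7/75 (≈-0.0933)
After 3 (propagate distance d=18): x=5.7200 theta=-7/75 (≈-0.0933)
After 4 (thin lens f=-53): x=5.7200 theta=58/3975 (≈0.0146)
After 5 (propagate distance d=6): x=1539/265 (≈5.8075) theta=58/3975 (≈0.0146)
After 6 (thin lens f=26): x=1539/265 (≈5.8075) theta=-21577/103350 (≈-0.2088)
After 7 (propagate distance d=9): x=135339/34450 (≈3.9286) theta=-21577/103350 (≈-0.2088)
After 8 (thin lens f=18): x=135339/34450 (≈3.9286) theta=-88267/206700 (≈-0.4270)
After 9 (propagate distance d=42 (to screen)): x=-48253/3445 (≈-14.0067) theta=-88267/206700 (≈-0.4270)
|theta_initial|=0.4000 |theta_final|=88267/206700 (≈0.4270) -> increased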